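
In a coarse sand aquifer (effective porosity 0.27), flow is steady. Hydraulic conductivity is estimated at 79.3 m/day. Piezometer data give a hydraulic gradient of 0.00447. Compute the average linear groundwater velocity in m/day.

1.31

Hydraulic gradient i = 0.00447.
Darcy flux q = K · i = 79.30 × 0.004470 = 0.3545 m/day.
Seepage velocity v = q / n_e = 0.3545 / 0.27 = 1.313 m/day.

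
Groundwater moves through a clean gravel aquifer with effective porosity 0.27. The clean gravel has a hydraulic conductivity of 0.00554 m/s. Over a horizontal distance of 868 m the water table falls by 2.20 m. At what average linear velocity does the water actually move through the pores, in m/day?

Convert K: 0.00554 m/s × 86400 = 478.7 m/day.
Hydraulic gradient i = Δh / L = 2.20 / 868 = 0.002535.
Darcy flux q = K · i = 478.7 × 0.002535 = 1.213 m/day.
Seepage velocity v = q / n_e = 1.213 / 0.27 = 4.493 m/day.

4.49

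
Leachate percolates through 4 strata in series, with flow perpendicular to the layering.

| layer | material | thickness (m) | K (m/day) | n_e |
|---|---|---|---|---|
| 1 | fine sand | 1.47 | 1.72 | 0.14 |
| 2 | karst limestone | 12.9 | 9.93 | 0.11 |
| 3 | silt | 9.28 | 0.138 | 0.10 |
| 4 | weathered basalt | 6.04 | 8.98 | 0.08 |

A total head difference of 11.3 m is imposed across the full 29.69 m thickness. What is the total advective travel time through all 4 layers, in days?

18.8

With flow normal to the layers, continuity requires the same specific discharge q through every layer.
Σ(b_i/K_i) = 1.47/1.72 + 12.9/9.93 + 9.28/0.138 + 6.04/8.98 = 70.07 d.
q = Δh / Σ(b_i/K_i) = 11.3 / 70.07 = 0.1613 m/day.
In each layer the seepage velocity is v_i = q/n_i, so the layer transit time is t_i = b_i·n_i / q:
  layer 1 (fine sand): t_1 = 1.47 × 0.14 / 0.1613 = 1.276 d
  layer 2 (karst limestone): t_2 = 12.9 × 0.11 / 0.1613 = 8.799 d
  layer 3 (silt): t_3 = 9.28 × 0.10 / 0.1613 = 5.755 d
  layer 4 (weathered basalt): t_4 = 6.04 × 0.08 / 0.1613 = 2.996 d
Total t = Σ t_i = 18.83 days.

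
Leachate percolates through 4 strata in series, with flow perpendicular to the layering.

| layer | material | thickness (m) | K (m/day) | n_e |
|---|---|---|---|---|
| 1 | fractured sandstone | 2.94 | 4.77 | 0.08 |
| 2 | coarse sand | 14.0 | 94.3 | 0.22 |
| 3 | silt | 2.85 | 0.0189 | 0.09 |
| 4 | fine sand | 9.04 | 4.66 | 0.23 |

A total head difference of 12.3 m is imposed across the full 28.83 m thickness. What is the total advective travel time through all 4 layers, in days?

70.5

With flow normal to the layers, continuity requires the same specific discharge q through every layer.
Σ(b_i/K_i) = 2.94/4.77 + 14.0/94.3 + 2.85/0.0189 + 9.04/4.66 = 153.5 d.
q = Δh / Σ(b_i/K_i) = 12.3 / 153.5 = 0.08013 m/day.
In each layer the seepage velocity is v_i = q/n_i, so the layer transit time is t_i = b_i·n_i / q:
  layer 1 (fractured sandstone): t_1 = 2.94 × 0.08 / 0.08013 = 2.935 d
  layer 2 (coarse sand): t_2 = 14.0 × 0.22 / 0.08013 = 38.44 d
  layer 3 (silt): t_3 = 2.85 × 0.09 / 0.08013 = 3.201 d
  layer 4 (fine sand): t_4 = 9.04 × 0.23 / 0.08013 = 25.95 d
Total t = Σ t_i = 70.52 days.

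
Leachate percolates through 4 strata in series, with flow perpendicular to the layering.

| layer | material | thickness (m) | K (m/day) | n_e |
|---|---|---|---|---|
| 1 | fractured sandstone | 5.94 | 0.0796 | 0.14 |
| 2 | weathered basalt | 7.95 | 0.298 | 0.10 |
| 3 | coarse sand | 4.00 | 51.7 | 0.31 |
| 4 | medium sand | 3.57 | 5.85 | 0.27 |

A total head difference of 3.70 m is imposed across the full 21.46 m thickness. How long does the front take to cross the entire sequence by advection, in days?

With flow normal to the layers, continuity requires the same specific discharge q through every layer.
Σ(b_i/K_i) = 5.94/0.0796 + 7.95/0.298 + 4.00/51.7 + 3.57/5.85 = 102.0 d.
q = Δh / Σ(b_i/K_i) = 3.70 / 102.0 = 0.03628 m/day.
In each layer the seepage velocity is v_i = q/n_i, so the layer transit time is t_i = b_i·n_i / q:
  layer 1 (fractured sandstone): t_1 = 5.94 × 0.14 / 0.03628 = 22.92 d
  layer 2 (weathered basalt): t_2 = 7.95 × 0.10 / 0.03628 = 21.91 d
  layer 3 (coarse sand): t_3 = 4.00 × 0.31 / 0.03628 = 34.18 d
  layer 4 (medium sand): t_4 = 3.57 × 0.27 / 0.03628 = 26.57 d
Total t = Σ t_i = 105.6 days.

106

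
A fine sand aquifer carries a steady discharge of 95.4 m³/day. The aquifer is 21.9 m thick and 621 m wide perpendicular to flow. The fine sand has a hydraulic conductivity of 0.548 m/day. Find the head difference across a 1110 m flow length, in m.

Cross-sectional area A = 621 × 21.9 = 13600 m².
From Q = K·A·i, i = Q / (K·A) = 95.4 / (0.5480 × 13600) = 0.01280.
Head loss Δh = i · L = 0.01280 × 1110 = 14.21 m.

14.2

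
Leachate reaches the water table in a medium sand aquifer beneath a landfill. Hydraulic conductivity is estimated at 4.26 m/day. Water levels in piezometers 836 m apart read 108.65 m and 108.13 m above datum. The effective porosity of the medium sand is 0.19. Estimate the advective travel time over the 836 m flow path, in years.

164

Hydraulic gradient i = (108.65 − 108.13) / 836 = 0.52 / 836 = 0.0006220.
Darcy flux q = K · i = 4.260 × 0.0006220 = 0.002650 m/day.
Seepage velocity v = q / n_e = 0.002650 / 0.19 = 0.01395 m/day.
Travel time t = L / v = 836 / 0.01395 = 59945 days = 164.1 years.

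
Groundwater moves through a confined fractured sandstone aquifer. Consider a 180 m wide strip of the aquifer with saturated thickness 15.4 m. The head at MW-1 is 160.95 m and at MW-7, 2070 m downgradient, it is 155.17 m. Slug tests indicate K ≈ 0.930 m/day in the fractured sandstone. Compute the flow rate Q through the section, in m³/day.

7.20

Cross-sectional area A = 180 × 15.4 = 2772 m².
Hydraulic gradient i = (160.95 − 155.17) / 2070 = 5.78 / 2070 = 0.002792.
Darcy's law: Q = K · A · i = 0.9300 × 2772 × 0.002792 = 7.198 m³/day.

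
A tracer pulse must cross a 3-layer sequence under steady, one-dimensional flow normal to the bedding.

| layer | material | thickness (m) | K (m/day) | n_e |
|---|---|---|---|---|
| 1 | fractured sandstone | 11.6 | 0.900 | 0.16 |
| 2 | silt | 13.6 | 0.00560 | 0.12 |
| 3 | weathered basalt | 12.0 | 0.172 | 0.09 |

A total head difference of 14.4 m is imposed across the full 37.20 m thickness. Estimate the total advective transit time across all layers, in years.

With flow normal to the layers, continuity requires the same specific discharge q through every layer.
Σ(b_i/K_i) = 11.6/0.900 + 13.6/0.00560 + 12.0/0.172 = 2511 d.
q = Δh / Σ(b_i/K_i) = 14.4 / 2511 = 0.005734 m/day.
In each layer the seepage velocity is v_i = q/n_i, so the layer transit time is t_i = b_i·n_i / q:
  layer 1 (fractured sandstone): t_1 = 11.6 × 0.16 / 0.005734 = 323.7 d
  layer 2 (silt): t_2 = 13.6 × 0.12 / 0.005734 = 284.6 d
  layer 3 (weathered basalt): t_3 = 12.0 × 0.09 / 0.005734 = 188.3 d
Total t = Σ t_i = 796.6 days = 2.181 years.

2.18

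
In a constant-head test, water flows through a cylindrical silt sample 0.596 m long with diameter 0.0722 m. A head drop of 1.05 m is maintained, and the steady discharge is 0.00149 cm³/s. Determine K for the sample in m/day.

0.0178

Cross-sectional area A = π·(d/2)² = π × (0.0722/2)² = 0.004094 m².
Convert discharge: 0.00149 cm³/s = 1.490e-09 m³/s.
Darcy's law rearranged: K = Q·L / (A·Δh) = 1.490e-09 × 0.596 / (0.004094 × 1.05) = 2.066e-07 m/s = 0.01785 m/day.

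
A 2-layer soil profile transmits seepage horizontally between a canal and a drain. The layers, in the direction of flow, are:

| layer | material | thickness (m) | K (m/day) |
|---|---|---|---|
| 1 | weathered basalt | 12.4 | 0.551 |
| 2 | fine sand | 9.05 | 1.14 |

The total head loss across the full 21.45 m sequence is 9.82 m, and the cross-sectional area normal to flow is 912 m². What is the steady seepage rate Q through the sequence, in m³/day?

Flow is perpendicular to layering, so the layers act in series and the equivalent K is the thickness-weighted harmonic mean.
Total thickness L = 12.4 + 9.05 = 21.45 m.
Σ(b_i/K_i) = 12.4/0.551 + 9.05/1.14 = 30.44 d.
K_eq = L / Σ(b_i/K_i) = 21.45 / 30.44 = 0.7046 m/day.
Q = K_eq · A · (Δh/L) = 0.7046 × 912 × (9.82/21.45) = 294.2 m³/day.

294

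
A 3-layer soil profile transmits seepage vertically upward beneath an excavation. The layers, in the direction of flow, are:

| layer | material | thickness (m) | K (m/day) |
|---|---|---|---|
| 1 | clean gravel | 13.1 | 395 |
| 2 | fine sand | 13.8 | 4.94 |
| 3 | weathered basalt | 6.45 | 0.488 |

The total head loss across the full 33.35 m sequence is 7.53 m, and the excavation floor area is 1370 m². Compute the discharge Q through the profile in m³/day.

643

Flow is perpendicular to layering, so the layers act in series and the equivalent K is the thickness-weighted harmonic mean.
Total thickness L = 13.1 + 13.8 + 6.45 = 33.35 m.
Σ(b_i/K_i) = 13.1/395 + 13.8/4.94 + 6.45/0.488 = 16.04 d.
K_eq = L / Σ(b_i/K_i) = 33.35 / 16.04 = 2.079 m/day.
Q = K_eq · A · (Δh/L) = 2.079 × 1370 × (7.53/33.35) = 643.0 m³/day.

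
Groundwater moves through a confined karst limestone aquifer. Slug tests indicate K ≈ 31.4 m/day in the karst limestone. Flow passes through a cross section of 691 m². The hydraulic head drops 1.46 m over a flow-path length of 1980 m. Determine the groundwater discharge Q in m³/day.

Hydraulic gradient i = Δh / L = 1.46 / 1980 = 0.0007374.
Darcy's law: Q = K · A · i = 31.40 × 691.0 × 0.0007374 = 16.00 m³/day.

16.0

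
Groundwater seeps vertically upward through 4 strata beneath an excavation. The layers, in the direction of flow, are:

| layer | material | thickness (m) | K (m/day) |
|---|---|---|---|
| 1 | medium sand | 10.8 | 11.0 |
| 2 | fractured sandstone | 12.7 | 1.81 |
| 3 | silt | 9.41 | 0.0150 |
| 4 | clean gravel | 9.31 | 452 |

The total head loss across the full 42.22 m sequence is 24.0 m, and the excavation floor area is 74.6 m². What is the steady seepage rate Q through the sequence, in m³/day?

Flow is perpendicular to layering, so the layers act in series and the equivalent K is the thickness-weighted harmonic mean.
Total thickness L = 10.8 + 12.7 + 9.41 + 9.31 = 42.22 m.
Σ(b_i/K_i) = 10.8/11.0 + 12.7/1.81 + 9.41/0.0150 + 9.31/452 = 635.4 d.
K_eq = L / Σ(b_i/K_i) = 42.22 / 635.4 = 0.06645 m/day.
Q = K_eq · A · (Δh/L) = 0.06645 × 74.6 × (24.0/42.22) = 2.818 m³/day.

2.82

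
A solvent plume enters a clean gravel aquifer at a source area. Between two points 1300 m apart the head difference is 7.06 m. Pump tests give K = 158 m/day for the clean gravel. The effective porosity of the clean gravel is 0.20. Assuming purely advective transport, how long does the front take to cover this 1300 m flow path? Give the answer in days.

Hydraulic gradient i = Δh / L = 7.06 / 1300 = 0.005431.
Darcy flux q = K · i = 158.0 × 0.005431 = 0.8581 m/day.
Seepage velocity v = q / n_e = 0.8581 / 0.20 = 4.290 m/day.
Travel time t = L / v = 1300 / 4.290 = 303.0 days.

303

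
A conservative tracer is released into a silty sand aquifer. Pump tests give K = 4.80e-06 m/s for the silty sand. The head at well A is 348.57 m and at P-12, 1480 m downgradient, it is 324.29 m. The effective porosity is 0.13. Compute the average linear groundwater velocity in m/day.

Convert K: 4.80e-06 m/s × 86400 = 0.4147 m/day.
Hydraulic gradient i = (348.57 − 324.29) / 1480 = 24.28 / 1480 = 0.01641.
Darcy flux q = K · i = 0.4147 × 0.01641 = 0.006804 m/day.
Seepage velocity v = q / n_e = 0.006804 / 0.13 = 0.05234 m/day.

0.0523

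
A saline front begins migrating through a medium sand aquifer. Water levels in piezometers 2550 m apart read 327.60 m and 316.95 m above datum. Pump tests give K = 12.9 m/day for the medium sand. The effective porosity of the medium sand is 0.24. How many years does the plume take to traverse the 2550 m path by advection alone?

31.1

Hydraulic gradient i = (327.60 − 316.95) / 2550 = 10.65 / 2550 = 0.004176.
Darcy flux q = K · i = 12.90 × 0.004176 = 0.05388 m/day.
Seepage velocity v = q / n_e = 0.05388 / 0.24 = 0.2245 m/day.
Travel time t = L / v = 2550 / 0.2245 = 11359 days = 31.10 years.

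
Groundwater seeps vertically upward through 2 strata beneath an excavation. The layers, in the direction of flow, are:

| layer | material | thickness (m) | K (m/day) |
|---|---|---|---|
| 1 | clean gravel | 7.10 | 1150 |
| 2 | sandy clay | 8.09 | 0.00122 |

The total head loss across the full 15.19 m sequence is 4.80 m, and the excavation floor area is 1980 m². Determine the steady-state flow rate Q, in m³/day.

Flow is perpendicular to layering, so the layers act in series and the equivalent K is the thickness-weighted harmonic mean.
Total thickness L = 7.10 + 8.09 = 15.19 m.
Σ(b_i/K_i) = 7.10/1150 + 8.09/0.00122 = 6631 d.
K_eq = L / Σ(b_i/K_i) = 15.19 / 6631 = 0.002291 m/day.
Q = K_eq · A · (Δh/L) = 0.002291 × 1980 × (4.80/15.19) = 1.433 m³/day.

1.43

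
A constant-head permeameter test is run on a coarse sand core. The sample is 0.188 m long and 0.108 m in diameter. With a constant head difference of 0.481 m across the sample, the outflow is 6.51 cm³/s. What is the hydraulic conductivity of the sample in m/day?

24.0

Cross-sectional area A = π·(d/2)² = π × (0.108/2)² = 0.009161 m².
Convert discharge: 6.51 cm³/s = 6.510e-06 m³/s.
Darcy's law rearranged: K = Q·L / (A·Δh) = 6.510e-06 × 0.188 / (0.009161 × 0.481) = 0.0002778 m/s = 24.00 m/day.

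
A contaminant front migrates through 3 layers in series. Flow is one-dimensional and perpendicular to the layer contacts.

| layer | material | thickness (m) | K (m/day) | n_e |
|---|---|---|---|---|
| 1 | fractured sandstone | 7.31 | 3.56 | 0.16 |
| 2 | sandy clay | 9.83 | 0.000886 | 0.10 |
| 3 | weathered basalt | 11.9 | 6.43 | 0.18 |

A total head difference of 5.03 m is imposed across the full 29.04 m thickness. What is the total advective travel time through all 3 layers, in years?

25.9

With flow normal to the layers, continuity requires the same specific discharge q through every layer.
Σ(b_i/K_i) = 7.31/3.56 + 9.83/0.000886 + 11.9/6.43 = 11099 d.
q = Δh / Σ(b_i/K_i) = 5.03 / 11099 = 0.0004532 m/day.
In each layer the seepage velocity is v_i = q/n_i, so the layer transit time is t_i = b_i·n_i / q:
  layer 1 (fractured sandstone): t_1 = 7.31 × 0.16 / 0.0004532 = 2581 d
  layer 2 (sandy clay): t_2 = 9.83 × 0.10 / 0.0004532 = 2169 d
  layer 3 (weathered basalt): t_3 = 11.9 × 0.18 / 0.0004532 = 4726 d
Total t = Σ t_i = 9476 days = 25.94 years.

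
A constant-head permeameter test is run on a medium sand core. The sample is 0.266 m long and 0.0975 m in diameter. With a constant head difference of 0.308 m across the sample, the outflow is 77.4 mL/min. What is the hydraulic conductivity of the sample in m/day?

12.9

Cross-sectional area A = π·(d/2)² = π × (0.0975/2)² = 0.007466 m².
Convert discharge: 77.4 mL/min = 1.290e-06 m³/s.
Darcy's law rearranged: K = Q·L / (A·Δh) = 1.290e-06 × 0.266 / (0.007466 × 0.308) = 0.0001492 m/s = 12.89 m/day.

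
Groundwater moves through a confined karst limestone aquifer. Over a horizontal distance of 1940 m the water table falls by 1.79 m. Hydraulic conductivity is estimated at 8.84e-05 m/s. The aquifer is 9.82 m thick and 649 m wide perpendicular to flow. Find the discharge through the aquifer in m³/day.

44.9

Convert K: 8.84e-05 m/s × 86400 = 7.638 m/day.
Cross-sectional area A = 649 × 9.82 = 6373 m².
Hydraulic gradient i = Δh / L = 1.79 / 1940 = 0.0009227.
Darcy's law: Q = K · A · i = 7.638 × 6373 × 0.0009227 = 44.91 m³/day.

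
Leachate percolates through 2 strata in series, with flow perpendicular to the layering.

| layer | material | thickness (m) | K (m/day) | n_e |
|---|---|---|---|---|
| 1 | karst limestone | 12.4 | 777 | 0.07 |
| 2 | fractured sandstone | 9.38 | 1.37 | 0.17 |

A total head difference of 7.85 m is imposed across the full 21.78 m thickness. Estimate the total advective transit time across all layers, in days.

With flow normal to the layers, continuity requires the same specific discharge q through every layer.
Σ(b_i/K_i) = 12.4/777 + 9.38/1.37 = 6.863 d.
q = Δh / Σ(b_i/K_i) = 7.85 / 6.863 = 1.144 m/day.
In each layer the seepage velocity is v_i = q/n_i, so the layer transit time is t_i = b_i·n_i / q:
  layer 1 (karst limestone): t_1 = 12.4 × 0.07 / 1.144 = 0.7588 d
  layer 2 (fractured sandstone): t_2 = 9.38 × 0.17 / 1.144 = 1.394 d
Total t = Σ t_i = 2.153 days.

2.15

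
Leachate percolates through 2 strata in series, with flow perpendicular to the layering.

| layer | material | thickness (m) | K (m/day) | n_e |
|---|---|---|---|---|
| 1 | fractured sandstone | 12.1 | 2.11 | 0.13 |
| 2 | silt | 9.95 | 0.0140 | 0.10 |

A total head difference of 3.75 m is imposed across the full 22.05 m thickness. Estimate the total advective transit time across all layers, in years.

1.34

With flow normal to the layers, continuity requires the same specific discharge q through every layer.
Σ(b_i/K_i) = 12.1/2.11 + 9.95/0.0140 = 716.4 d.
q = Δh / Σ(b_i/K_i) = 3.75 / 716.4 = 0.005234 m/day.
In each layer the seepage velocity is v_i = q/n_i, so the layer transit time is t_i = b_i·n_i / q:
  layer 1 (fractured sandstone): t_1 = 12.1 × 0.13 / 0.005234 = 300.5 d
  layer 2 (silt): t_2 = 9.95 × 0.10 / 0.005234 = 190.1 d
Total t = Σ t_i = 490.6 days = 1.343 years.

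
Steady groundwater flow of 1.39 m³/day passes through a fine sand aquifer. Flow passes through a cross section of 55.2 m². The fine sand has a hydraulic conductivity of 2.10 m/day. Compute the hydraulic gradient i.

From Q = K·A·i, i = Q / (K·A) = 1.39 / (2.100 × 55.20) = 0.01199.

0.0120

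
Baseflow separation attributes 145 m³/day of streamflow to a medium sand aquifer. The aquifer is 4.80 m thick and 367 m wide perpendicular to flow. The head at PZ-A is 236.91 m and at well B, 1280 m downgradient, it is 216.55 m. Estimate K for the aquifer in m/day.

5.17

Cross-sectional area A = 367 × 4.80 = 1762 m².
Hydraulic gradient i = (236.91 − 216.55) / 1280 = 20.36 / 1280 = 0.01591.
From Q = K·A·i, K = Q / (A·i) = 145 / (1762 × 0.01591) = 5.175 m/day.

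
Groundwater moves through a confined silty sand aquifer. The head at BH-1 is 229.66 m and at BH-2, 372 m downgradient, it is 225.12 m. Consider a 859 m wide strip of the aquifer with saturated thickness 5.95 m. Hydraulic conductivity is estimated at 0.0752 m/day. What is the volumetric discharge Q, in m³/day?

Cross-sectional area A = 859 × 5.95 = 5111 m².
Hydraulic gradient i = (229.66 − 225.12) / 372 = 4.54 / 372 = 0.01220.
Darcy's law: Q = K · A · i = 0.07520 × 5111 × 0.01220 = 4.691 m³/day.

4.69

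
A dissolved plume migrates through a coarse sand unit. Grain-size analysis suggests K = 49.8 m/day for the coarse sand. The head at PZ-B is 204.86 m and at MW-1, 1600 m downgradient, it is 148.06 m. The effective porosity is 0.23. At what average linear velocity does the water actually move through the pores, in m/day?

Hydraulic gradient i = (204.86 − 148.06) / 1600 = 56.8 / 1600 = 0.03550.
Darcy flux q = K · i = 49.80 × 0.03550 = 1.768 m/day.
Seepage velocity v = q / n_e = 1.768 / 0.23 = 7.687 m/day.

7.69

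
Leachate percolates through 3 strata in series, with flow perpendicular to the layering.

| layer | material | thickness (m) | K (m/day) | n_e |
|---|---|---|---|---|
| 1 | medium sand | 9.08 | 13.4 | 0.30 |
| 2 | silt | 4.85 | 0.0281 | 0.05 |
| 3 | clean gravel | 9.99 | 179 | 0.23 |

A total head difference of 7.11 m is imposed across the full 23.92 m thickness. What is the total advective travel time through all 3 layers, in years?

With flow normal to the layers, continuity requires the same specific discharge q through every layer.
Σ(b_i/K_i) = 9.08/13.4 + 4.85/0.0281 + 9.99/179 = 173.3 d.
q = Δh / Σ(b_i/K_i) = 7.11 / 173.3 = 0.04102 m/day.
In each layer the seepage velocity is v_i = q/n_i, so the layer transit time is t_i = b_i·n_i / q:
  layer 1 (medium sand): t_1 = 9.08 × 0.30 / 0.04102 = 66.41 d
  layer 2 (silt): t_2 = 4.85 × 0.05 / 0.04102 = 5.912 d
  layer 3 (clean gravel): t_3 = 9.99 × 0.23 / 0.04102 = 56.01 d
Total t = Σ t_i = 128.3 days = 0.3514 years.

0.351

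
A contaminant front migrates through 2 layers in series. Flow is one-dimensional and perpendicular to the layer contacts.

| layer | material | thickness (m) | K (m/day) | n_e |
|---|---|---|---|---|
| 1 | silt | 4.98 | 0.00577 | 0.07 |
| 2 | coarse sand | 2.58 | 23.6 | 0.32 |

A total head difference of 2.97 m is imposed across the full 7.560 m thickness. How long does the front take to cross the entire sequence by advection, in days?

341

With flow normal to the layers, continuity requires the same specific discharge q through every layer.
Σ(b_i/K_i) = 4.98/0.00577 + 2.58/23.6 = 863.2 d.
q = Δh / Σ(b_i/K_i) = 2.97 / 863.2 = 0.003441 m/day.
In each layer the seepage velocity is v_i = q/n_i, so the layer transit time is t_i = b_i·n_i / q:
  layer 1 (silt): t_1 = 4.98 × 0.07 / 0.003441 = 101.3 d
  layer 2 (coarse sand): t_2 = 2.58 × 0.32 / 0.003441 = 240.0 d
Total t = Σ t_i = 341.3 days.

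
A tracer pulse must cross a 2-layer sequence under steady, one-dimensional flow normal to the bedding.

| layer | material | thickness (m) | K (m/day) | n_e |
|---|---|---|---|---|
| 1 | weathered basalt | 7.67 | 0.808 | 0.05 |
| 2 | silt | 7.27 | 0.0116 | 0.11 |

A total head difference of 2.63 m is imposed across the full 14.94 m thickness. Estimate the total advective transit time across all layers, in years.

With flow normal to the layers, continuity requires the same specific discharge q through every layer.
Σ(b_i/K_i) = 7.67/0.808 + 7.27/0.0116 = 636.2 d.
q = Δh / Σ(b_i/K_i) = 2.63 / 636.2 = 0.004134 m/day.
In each layer the seepage velocity is v_i = q/n_i, so the layer transit time is t_i = b_i·n_i / q:
  layer 1 (weathered basalt): t_1 = 7.67 × 0.05 / 0.004134 = 92.77 d
  layer 2 (silt): t_2 = 7.27 × 0.11 / 0.004134 = 193.5 d
Total t = Σ t_i = 286.2 days = 0.7836 years.

0.784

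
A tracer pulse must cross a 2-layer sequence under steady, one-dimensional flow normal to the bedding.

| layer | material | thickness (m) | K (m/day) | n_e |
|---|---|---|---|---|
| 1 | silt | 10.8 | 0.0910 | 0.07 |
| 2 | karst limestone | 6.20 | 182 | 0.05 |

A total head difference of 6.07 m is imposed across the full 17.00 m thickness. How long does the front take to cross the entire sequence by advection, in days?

20.8

With flow normal to the layers, continuity requires the same specific discharge q through every layer.
Σ(b_i/K_i) = 10.8/0.0910 + 6.20/182 = 118.7 d.
q = Δh / Σ(b_i/K_i) = 6.07 / 118.7 = 0.05113 m/day.
In each layer the seepage velocity is v_i = q/n_i, so the layer transit time is t_i = b_i·n_i / q:
  layer 1 (silt): t_1 = 10.8 × 0.07 / 0.05113 = 14.79 d
  layer 2 (karst limestone): t_2 = 6.20 × 0.05 / 0.05113 = 6.063 d
Total t = Σ t_i = 20.85 days.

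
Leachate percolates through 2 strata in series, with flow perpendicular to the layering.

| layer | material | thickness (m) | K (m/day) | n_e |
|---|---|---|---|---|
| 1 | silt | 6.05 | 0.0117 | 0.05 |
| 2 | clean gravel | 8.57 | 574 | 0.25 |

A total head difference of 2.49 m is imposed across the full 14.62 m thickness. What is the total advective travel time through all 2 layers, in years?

With flow normal to the layers, continuity requires the same specific discharge q through every layer.
Σ(b_i/K_i) = 6.05/0.0117 + 8.57/574 = 517.1 d.
q = Δh / Σ(b_i/K_i) = 2.49 / 517.1 = 0.004815 m/day.
In each layer the seepage velocity is v_i = q/n_i, so the layer transit time is t_i = b_i·n_i / q:
  layer 1 (silt): t_1 = 6.05 × 0.05 / 0.004815 = 62.82 d
  layer 2 (clean gravel): t_2 = 8.57 × 0.25 / 0.004815 = 444.9 d
Total t = Σ t_i = 507.8 days = 1.390 years.

1.39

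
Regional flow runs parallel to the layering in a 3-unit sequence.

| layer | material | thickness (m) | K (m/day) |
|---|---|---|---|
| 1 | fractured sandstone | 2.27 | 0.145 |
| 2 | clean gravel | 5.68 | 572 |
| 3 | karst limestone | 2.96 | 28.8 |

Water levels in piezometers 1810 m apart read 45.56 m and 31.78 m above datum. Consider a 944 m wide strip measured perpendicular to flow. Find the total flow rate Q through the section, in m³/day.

Flow is parallel to layering, so each bed carries its own Darcy discharge and the transmissivities add.
Σ(K_i·b_i) = 0.145×2.27 + 572×5.68 + 28.8×2.96 = 3335 m²/day.
Hydraulic gradient i = (45.56 − 31.78) / 1810 = 13.78 / 1810 = 0.007613.
Q = Σ(K_i·b_i) · W · i = 3335 × 944 × 0.007613 = 23965 m³/day.

24000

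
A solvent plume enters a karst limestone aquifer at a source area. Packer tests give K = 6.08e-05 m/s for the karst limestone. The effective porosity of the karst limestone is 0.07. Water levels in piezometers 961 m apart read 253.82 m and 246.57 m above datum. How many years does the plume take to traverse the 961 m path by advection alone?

Convert K: 6.08e-05 m/s × 86400 = 5.253 m/day.
Hydraulic gradient i = (253.82 − 246.57) / 961 = 7.25 / 961 = 0.007544.
Darcy flux q = K · i = 5.253 × 0.007544 = 0.03963 m/day.
Seepage velocity v = q / n_e = 0.03963 / 0.07 = 0.5662 m/day.
Travel time t = L / v = 961 / 0.5662 = 1697 days = 4.647 years.

4.65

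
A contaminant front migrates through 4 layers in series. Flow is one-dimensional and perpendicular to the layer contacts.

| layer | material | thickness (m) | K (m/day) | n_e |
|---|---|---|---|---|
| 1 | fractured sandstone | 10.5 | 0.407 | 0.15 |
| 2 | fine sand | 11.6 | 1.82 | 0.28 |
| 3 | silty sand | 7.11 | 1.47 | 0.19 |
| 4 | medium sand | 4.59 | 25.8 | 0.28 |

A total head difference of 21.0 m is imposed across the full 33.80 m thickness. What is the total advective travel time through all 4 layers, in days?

13.2

With flow normal to the layers, continuity requires the same specific discharge q through every layer.
Σ(b_i/K_i) = 10.5/0.407 + 11.6/1.82 + 7.11/1.47 + 4.59/25.8 = 37.19 d.
q = Δh / Σ(b_i/K_i) = 21.0 / 37.19 = 0.5647 m/day.
In each layer the seepage velocity is v_i = q/n_i, so the layer transit time is t_i = b_i·n_i / q:
  layer 1 (fractured sandstone): t_1 = 10.5 × 0.15 / 0.5647 = 2.789 d
  layer 2 (fine sand): t_2 = 11.6 × 0.28 / 0.5647 = 5.752 d
  layer 3 (silty sand): t_3 = 7.11 × 0.19 / 0.5647 = 2.392 d
  layer 4 (medium sand): t_4 = 4.59 × 0.28 / 0.5647 = 2.276 d
Total t = Σ t_i = 13.21 days.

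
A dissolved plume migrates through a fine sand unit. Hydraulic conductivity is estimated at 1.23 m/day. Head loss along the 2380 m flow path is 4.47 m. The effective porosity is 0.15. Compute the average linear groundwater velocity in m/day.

0.0154

Hydraulic gradient i = Δh / L = 4.47 / 2380 = 0.001878.
Darcy flux q = K · i = 1.230 × 0.001878 = 0.002310 m/day.
Seepage velocity v = q / n_e = 0.002310 / 0.15 = 0.01540 m/day.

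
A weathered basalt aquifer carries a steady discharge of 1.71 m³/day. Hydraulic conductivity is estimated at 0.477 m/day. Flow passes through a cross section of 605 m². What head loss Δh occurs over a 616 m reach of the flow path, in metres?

3.65

From Q = K·A·i, i = Q / (K·A) = 1.71 / (0.4770 × 605.0) = 0.005925.
Head loss Δh = i · L = 0.005925 × 616 = 3.650 m.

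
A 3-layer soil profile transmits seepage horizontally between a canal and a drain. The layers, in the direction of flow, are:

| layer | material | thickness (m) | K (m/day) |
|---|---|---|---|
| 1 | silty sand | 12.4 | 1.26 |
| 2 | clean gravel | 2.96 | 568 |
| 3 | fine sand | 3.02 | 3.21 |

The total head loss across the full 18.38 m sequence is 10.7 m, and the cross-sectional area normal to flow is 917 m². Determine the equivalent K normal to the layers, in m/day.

1.70

Flow is perpendicular to layering, so the layers act in series and the equivalent K is the thickness-weighted harmonic mean.
Total thickness L = 12.4 + 2.96 + 3.02 = 18.38 m.
Σ(b_i/K_i) = 12.4/1.26 + 2.96/568 + 3.02/3.21 = 10.79 d.
K_eq = L / Σ(b_i/K_i) = 18.38 / 10.79 = 1.704 m/day.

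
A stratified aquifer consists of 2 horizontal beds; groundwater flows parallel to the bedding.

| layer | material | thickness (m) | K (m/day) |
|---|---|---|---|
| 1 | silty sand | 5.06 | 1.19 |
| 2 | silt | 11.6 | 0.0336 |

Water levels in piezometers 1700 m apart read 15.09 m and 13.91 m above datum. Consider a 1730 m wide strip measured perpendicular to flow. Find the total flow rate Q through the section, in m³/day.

Flow is parallel to layering, so each bed carries its own Darcy discharge and the transmissivities add.
Σ(K_i·b_i) = 1.19×5.06 + 0.0336×11.6 = 6.411 m²/day.
Hydraulic gradient i = (15.09 − 13.91) / 1700 = 1.18 / 1700 = 0.0006941.
Q = Σ(K_i·b_i) · W · i = 6.411 × 1730 × 0.0006941 = 7.699 m³/day.

7.70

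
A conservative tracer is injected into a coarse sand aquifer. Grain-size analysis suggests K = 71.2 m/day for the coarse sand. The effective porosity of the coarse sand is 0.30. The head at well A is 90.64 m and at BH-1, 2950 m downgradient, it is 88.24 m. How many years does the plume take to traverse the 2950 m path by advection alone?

Hydraulic gradient i = (90.64 − 88.24) / 2950 = 2.4 / 2950 = 0.0008136.
Darcy flux q = K · i = 71.20 × 0.0008136 = 0.05793 m/day.
Seepage velocity v = q / n_e = 0.05793 / 0.30 = 0.1931 m/day.
Travel time t = L / v = 2950 / 0.1931 = 15278 days = 41.83 years.

41.8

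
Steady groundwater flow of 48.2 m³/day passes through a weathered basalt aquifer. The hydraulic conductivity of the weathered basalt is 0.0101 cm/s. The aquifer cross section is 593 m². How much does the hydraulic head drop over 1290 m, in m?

Convert K: 0.0101 cm/s × 864 = 8.726 m/day.
From Q = K·A·i, i = Q / (K·A) = 48.2 / (8.726 × 593.0) = 0.009314.
Head loss Δh = i · L = 0.009314 × 1290 = 12.02 m.

12.0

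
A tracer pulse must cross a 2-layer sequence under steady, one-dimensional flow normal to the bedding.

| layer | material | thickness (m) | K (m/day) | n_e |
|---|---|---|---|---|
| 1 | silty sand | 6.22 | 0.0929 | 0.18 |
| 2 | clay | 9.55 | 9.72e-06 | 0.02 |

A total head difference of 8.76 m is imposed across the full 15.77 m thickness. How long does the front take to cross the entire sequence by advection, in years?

402

With flow normal to the layers, continuity requires the same specific discharge q through every layer.
Σ(b_i/K_i) = 6.22/0.0929 + 9.55/9.72e-06 = 9.826e+05 d.
q = Δh / Σ(b_i/K_i) = 8.76 / 9.826e+05 = 8.915e-06 m/day.
In each layer the seepage velocity is v_i = q/n_i, so the layer transit time is t_i = b_i·n_i / q:
  layer 1 (silty sand): t_1 = 6.22 × 0.18 / 8.915e-06 = 1.256e+05 d
  layer 2 (clay): t_2 = 9.55 × 0.02 / 8.915e-06 = 21424 d
Total t = Σ t_i = 1.470e+05 days = 402.5 years.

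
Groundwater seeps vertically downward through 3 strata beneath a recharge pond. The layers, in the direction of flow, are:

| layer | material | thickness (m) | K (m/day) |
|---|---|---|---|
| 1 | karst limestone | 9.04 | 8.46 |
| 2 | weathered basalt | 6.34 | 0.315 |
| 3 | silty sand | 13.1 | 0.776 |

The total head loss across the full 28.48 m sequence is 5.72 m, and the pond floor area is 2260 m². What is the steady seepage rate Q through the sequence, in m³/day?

340

Flow is perpendicular to layering, so the layers act in series and the equivalent K is the thickness-weighted harmonic mean.
Total thickness L = 9.04 + 6.34 + 13.1 = 28.48 m.
Σ(b_i/K_i) = 9.04/8.46 + 6.34/0.315 + 13.1/0.776 = 38.08 d.
K_eq = L / Σ(b_i/K_i) = 28.48 / 38.08 = 0.7480 m/day.
Q = K_eq · A · (Δh/L) = 0.7480 × 2260 × (5.72/28.48) = 339.5 m³/day.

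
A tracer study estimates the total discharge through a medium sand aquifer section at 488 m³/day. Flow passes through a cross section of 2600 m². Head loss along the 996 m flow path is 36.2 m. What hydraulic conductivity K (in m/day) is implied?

5.16

Hydraulic gradient i = Δh / L = 36.2 / 996 = 0.03635.
From Q = K·A·i, K = Q / (A·i) = 488 / (2600 × 0.03635) = 5.164 m/day.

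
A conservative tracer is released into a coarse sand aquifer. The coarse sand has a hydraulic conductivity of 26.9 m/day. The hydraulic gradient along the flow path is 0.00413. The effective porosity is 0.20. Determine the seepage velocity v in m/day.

0.555

Hydraulic gradient i = 0.00413.
Darcy flux q = K · i = 26.90 × 0.004130 = 0.1111 m/day.
Seepage velocity v = q / n_e = 0.1111 / 0.20 = 0.5555 m/day.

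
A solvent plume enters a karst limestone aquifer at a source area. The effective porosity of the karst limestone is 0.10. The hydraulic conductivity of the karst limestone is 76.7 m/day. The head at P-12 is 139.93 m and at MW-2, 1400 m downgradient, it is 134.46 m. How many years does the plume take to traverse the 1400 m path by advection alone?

1.28

Hydraulic gradient i = (139.93 − 134.46) / 1400 = 5.47 / 1400 = 0.003907.
Darcy flux q = K · i = 76.70 × 0.003907 = 0.2997 m/day.
Seepage velocity v = q / n_e = 0.2997 / 0.10 = 2.997 m/day.
Travel time t = L / v = 1400 / 2.997 = 467.2 days = 1.279 years.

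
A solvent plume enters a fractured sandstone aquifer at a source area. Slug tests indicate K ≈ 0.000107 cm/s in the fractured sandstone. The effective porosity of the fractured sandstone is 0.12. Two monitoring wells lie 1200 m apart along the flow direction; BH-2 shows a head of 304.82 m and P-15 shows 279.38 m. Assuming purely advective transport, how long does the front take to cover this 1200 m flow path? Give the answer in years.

201

Convert K: 0.000107 cm/s × 864 = 0.09245 m/day.
Hydraulic gradient i = (304.82 − 279.38) / 1200 = 25.44 / 1200 = 0.02120.
Darcy flux q = K · i = 0.09245 × 0.02120 = 0.001960 m/day.
Seepage velocity v = q / n_e = 0.001960 / 0.12 = 0.01633 m/day.
Travel time t = L / v = 1200 / 0.01633 = 73473 days = 201.2 years.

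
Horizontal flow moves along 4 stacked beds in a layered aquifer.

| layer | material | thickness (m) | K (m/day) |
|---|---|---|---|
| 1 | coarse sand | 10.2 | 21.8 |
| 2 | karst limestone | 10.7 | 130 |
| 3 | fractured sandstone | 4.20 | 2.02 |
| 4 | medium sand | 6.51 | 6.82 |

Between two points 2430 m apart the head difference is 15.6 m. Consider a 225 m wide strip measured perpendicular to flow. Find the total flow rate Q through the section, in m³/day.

2410

Flow is parallel to layering, so each bed carries its own Darcy discharge and the transmissivities add.
Σ(K_i·b_i) = 21.8×10.2 + 130×10.7 + 2.02×4.20 + 6.82×6.51 = 1666 m²/day.
Hydraulic gradient i = Δh / L = 15.6 / 2430 = 0.006420.
Q = Σ(K_i·b_i) · W · i = 1666 × 225 × 0.006420 = 2407 m³/day.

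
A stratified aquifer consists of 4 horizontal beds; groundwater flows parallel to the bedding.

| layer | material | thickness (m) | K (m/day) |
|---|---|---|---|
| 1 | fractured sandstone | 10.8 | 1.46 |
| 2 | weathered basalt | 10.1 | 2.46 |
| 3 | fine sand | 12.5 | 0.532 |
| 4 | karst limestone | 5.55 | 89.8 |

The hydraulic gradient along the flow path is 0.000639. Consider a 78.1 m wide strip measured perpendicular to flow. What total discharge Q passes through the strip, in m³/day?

27.2

Flow is parallel to layering, so each bed carries its own Darcy discharge and the transmissivities add.
Σ(K_i·b_i) = 1.46×10.8 + 2.46×10.1 + 0.532×12.5 + 89.8×5.55 = 545.7 m²/day.
Hydraulic gradient i = 0.000639.
Q = Σ(K_i·b_i) · W · i = 545.7 × 78.1 × 0.0006390 = 27.23 m³/day.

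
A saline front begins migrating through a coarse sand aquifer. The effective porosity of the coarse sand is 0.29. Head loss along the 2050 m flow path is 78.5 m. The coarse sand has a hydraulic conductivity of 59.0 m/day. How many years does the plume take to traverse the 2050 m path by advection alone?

0.720

Hydraulic gradient i = Δh / L = 78.5 / 2050 = 0.03829.
Darcy flux q = K · i = 59.00 × 0.03829 = 2.259 m/day.
Seepage velocity v = q / n_e = 2.259 / 0.29 = 7.791 m/day.
Travel time t = L / v = 2050 / 7.791 = 263.1 days = 0.7204 years.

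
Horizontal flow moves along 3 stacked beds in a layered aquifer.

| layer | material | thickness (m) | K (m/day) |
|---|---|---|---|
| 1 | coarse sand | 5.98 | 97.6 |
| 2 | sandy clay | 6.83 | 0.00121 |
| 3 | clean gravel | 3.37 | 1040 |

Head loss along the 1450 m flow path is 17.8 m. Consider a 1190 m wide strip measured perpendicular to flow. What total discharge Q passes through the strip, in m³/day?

Flow is parallel to layering, so each bed carries its own Darcy discharge and the transmissivities add.
Σ(K_i·b_i) = 97.6×5.98 + 0.00121×6.83 + 1040×3.37 = 4088 m²/day.
Hydraulic gradient i = Δh / L = 17.8 / 1450 = 0.01228.
Q = Σ(K_i·b_i) · W · i = 4088 × 1190 × 0.01228 = 59725 m³/day.

59700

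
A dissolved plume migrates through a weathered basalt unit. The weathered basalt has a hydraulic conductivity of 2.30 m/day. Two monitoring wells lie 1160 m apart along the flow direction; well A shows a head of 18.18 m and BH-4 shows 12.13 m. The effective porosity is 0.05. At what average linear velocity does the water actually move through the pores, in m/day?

Hydraulic gradient i = (18.18 − 12.13) / 1160 = 6.05 / 1160 = 0.005216.
Darcy flux q = K · i = 2.300 × 0.005216 = 0.01200 m/day.
Seepage velocity v = q / n_e = 0.01200 / 0.05 = 0.2399 m/day.

0.240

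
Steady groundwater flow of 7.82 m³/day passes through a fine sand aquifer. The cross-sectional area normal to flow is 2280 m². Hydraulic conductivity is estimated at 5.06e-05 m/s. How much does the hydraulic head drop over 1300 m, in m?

1.02

Convert K: 5.06e-05 m/s × 86400 = 4.372 m/day.
From Q = K·A·i, i = Q / (K·A) = 7.82 / (4.372 × 2280) = 0.0007845.
Head loss Δh = i · L = 0.0007845 × 1300 = 1.020 m.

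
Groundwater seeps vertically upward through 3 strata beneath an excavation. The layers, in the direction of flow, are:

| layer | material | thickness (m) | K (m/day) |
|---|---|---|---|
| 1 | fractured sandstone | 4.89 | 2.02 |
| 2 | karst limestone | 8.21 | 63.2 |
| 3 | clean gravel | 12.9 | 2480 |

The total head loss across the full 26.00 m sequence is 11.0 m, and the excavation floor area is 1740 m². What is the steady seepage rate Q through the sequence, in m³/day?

Flow is perpendicular to layering, so the layers act in series and the equivalent K is the thickness-weighted harmonic mean.
Total thickness L = 4.89 + 8.21 + 12.9 = 26.00 m.
Σ(b_i/K_i) = 4.89/2.02 + 8.21/63.2 + 12.9/2480 = 2.556 d.
K_eq = L / Σ(b_i/K_i) = 26.00 / 2.556 = 10.17 m/day.
Q = K_eq · A · (Δh/L) = 10.17 × 1740 × (11.0/26.00) = 7489 m³/day.

7490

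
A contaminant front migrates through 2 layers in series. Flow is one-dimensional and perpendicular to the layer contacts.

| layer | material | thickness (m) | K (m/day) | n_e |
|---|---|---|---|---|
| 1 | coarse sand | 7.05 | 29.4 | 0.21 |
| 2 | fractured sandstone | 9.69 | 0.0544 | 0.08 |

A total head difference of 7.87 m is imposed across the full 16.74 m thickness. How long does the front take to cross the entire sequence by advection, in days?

51.1

With flow normal to the layers, continuity requires the same specific discharge q through every layer.
Σ(b_i/K_i) = 7.05/29.4 + 9.69/0.0544 = 178.4 d.
q = Δh / Σ(b_i/K_i) = 7.87 / 178.4 = 0.04412 m/day.
In each layer the seepage velocity is v_i = q/n_i, so the layer transit time is t_i = b_i·n_i / q:
  layer 1 (coarse sand): t_1 = 7.05 × 0.21 / 0.04412 = 33.55 d
  layer 2 (fractured sandstone): t_2 = 9.69 × 0.08 / 0.04412 = 17.57 d
Total t = Σ t_i = 51.12 days.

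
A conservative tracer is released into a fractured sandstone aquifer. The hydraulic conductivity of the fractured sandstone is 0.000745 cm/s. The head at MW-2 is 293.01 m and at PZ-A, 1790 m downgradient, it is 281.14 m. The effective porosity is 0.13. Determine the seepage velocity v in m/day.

Convert K: 0.000745 cm/s × 864 = 0.6437 m/day.
Hydraulic gradient i = (293.01 − 281.14) / 1790 = 11.87 / 1790 = 0.006631.
Darcy flux q = K · i = 0.6437 × 0.006631 = 0.004268 m/day.
Seepage velocity v = q / n_e = 0.004268 / 0.13 = 0.03283 m/day.

0.0328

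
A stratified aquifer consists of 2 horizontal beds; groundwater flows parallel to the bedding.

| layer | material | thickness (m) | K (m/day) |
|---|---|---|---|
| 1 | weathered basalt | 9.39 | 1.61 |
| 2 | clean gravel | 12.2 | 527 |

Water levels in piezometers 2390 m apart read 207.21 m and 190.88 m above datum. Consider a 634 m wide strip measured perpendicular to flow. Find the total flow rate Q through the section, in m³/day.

Flow is parallel to layering, so each bed carries its own Darcy discharge and the transmissivities add.
Σ(K_i·b_i) = 1.61×9.39 + 527×12.2 = 6445 m²/day.
Hydraulic gradient i = (207.21 − 190.88) / 2390 = 16.33 / 2390 = 0.006833.
Q = Σ(K_i·b_i) · W · i = 6445 × 634 × 0.006833 = 27917 m³/day.

27900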